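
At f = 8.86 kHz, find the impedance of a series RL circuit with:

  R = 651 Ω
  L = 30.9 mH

Step 1 — Angular frequency: ω = 2π·f = 2π·8860 = 5.567e+04 rad/s.
Step 2 — Component impedances:
  R: Z = R = 651 Ω
  L: Z = jωL = j·5.567e+04·0.0309 = 0 + j1720 Ω
Step 3 — Series combination: Z_total = R + L = 651 + j1720 Ω = 1839∠69.3° Ω.

Z = 651 + j1720 Ω = 1839∠69.3° Ω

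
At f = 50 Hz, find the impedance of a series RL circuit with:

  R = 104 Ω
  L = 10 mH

Step 1 — Angular frequency: ω = 2π·f = 2π·50 = 314.2 rad/s.
Step 2 — Component impedances:
  R: Z = R = 104 Ω
  L: Z = jωL = j·314.2·0.01 = 0 + j3.142 Ω
Step 3 — Series combination: Z_total = R + L = 104 + j3.142 Ω = 104∠1.7° Ω.

Z = 104 + j3.142 Ω = 104∠1.7° Ω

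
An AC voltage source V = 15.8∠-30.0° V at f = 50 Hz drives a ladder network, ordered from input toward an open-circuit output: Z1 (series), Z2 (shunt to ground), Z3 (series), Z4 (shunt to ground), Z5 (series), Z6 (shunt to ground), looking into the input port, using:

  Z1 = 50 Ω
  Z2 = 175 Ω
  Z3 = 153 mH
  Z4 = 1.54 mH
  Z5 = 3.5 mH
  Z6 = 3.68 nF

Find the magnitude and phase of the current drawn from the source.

Step 1 — Angular frequency: ω = 2π·f = 2π·50 = 314.2 rad/s.
Step 2 — Component impedances:
  Z1: Z = R = 50 Ω
  Z2: Z = R = 175 Ω
  Z3: Z = jωL = j·314.2·0.153 = 0 + j48.07 Ω
  Z4: Z = jωL = j·314.2·0.00154 = 0 + j0.4838 Ω
  Z5: Z = jωL = j·314.2·0.0035 = 0 + j1.1 Ω
  Z6: Z = 1/(jωC) = -j/(ω·C) = 0 - j8.65e+05 Ω
Step 3 — Ladder network (open output): work backward from the far end, alternating series and parallel combinations. Z_in = 62.51 + j45.08 Ω = 77.07∠35.8° Ω.
Step 4 — Source phasor: V = 15.8∠-30.0° V = 13.68 - j7.9 V.
Step 5 — Ohm's law: I = V / Z_total = (13.68 - j7.9) / (62.51 + j45.08) = 0.08404 - j0.187 A.
Step 6 — Convert to polar: |I| = 0.205 A, ∠I = -65.8°.

I = 0.205∠-65.8° A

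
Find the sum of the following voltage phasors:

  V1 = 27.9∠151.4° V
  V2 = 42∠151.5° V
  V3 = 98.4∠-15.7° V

Step 1 — Convert each phasor to rectangular form:
  V1 = 27.9·(cos(151.4°) + j·sin(151.4°)) = -24.5 + j13.36 V
  V2 = 42·(cos(151.5°) + j·sin(151.5°)) = -36.91 + j20.04 V
  V3 = 98.4·(cos(-15.7°) + j·sin(-15.7°)) = 94.73 - j26.63 V
Step 2 — Sum components: V_total = 33.32 + j6.769 V.
Step 3 — Convert to polar: |V_total| = 34 V, ∠V_total = 11.5°.

V_total = 34∠11.5° V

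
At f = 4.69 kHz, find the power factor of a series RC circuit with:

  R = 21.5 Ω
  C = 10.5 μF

Step 1 — Angular frequency: ω = 2π·f = 2π·4690 = 2.947e+04 rad/s.
Step 2 — Component impedances:
  R: Z = R = 21.5 Ω
  C: Z = 1/(jωC) = -j/(ω·C) = 0 - j3.232 Ω
Step 3 — Series combination: Z_total = R + C = 21.5 - j3.232 Ω = 21.74∠-8.5° Ω.
Step 4 — Power factor: PF = cos(φ) = Re(Z)/|Z| = 21.5/21.742 = 0.9889.
Step 5 — Type: Im(Z) = -3.232 ⇒ leading (phase φ = -8.5°).

PF = 0.9889 (leading, φ = -8.5°)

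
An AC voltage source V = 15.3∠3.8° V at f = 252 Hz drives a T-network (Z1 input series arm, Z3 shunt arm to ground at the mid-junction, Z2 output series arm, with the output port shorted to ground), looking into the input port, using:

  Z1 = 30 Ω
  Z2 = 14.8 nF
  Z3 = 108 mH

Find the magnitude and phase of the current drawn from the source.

Step 1 — Angular frequency: ω = 2π·f = 2π·252 = 1583 rad/s.
Step 2 — Component impedances:
  Z1: Z = R = 30 Ω
  Z2: Z = 1/(jωC) = -j/(ω·C) = 0 - j4.267e+04 Ω
  Z3: Z = jωL = j·1583·0.108 = 0 + j171 Ω
Step 3 — With the output port shorted to ground, the output series arm Z2 runs from the junction to ground; the shunt arm Z3 also runs from the junction to ground. They appear in parallel: Z3 || Z2 = 0 + j171.7 Ω.
Step 4 — Series with input arm Z1: Z_in = Z1 + (Z3 || Z2) = 30 + j171.7 Ω = 174.3∠80.1° Ω.
Step 5 — Source phasor: V = 15.3∠3.8° V = 15.27 + j1.014 V.
Step 6 — Ohm's law: I = V / Z_total = (15.27 + j1.014) / (30 + j171.7) = 0.02081 - j0.08528 A.
Step 7 — Convert to polar: |I| = 0.08778 A, ∠I = -76.3°.

I = 0.08778∠-76.3° A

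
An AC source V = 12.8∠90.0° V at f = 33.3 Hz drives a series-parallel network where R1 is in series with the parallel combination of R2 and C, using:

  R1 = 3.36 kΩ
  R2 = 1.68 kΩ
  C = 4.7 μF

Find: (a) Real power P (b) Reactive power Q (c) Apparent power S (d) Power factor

Step 1 — Angular frequency: ω = 2π·f = 2π·33.3 = 209.2 rad/s.
Step 2 — Component impedances:
  R1: Z = R = 3360 Ω
  R2: Z = R = 1680 Ω
  C: Z = 1/(jωC) = -j/(ω·C) = 0 - j1017 Ω
Step 3 — Parallel branch: R2 || C = 1/(1/R2 + 1/C) = 450.5 - j744.2 Ω.
Step 4 — Series with R1: Z_total = R1 + (R2 || C) = 3810 - j744.2 Ω = 3882∠-11.1° Ω.
Step 5 — Source phasor: V = 12.8∠90.0° V = 0 + j12.8 V.
Step 6 — Current: I = V / Z = -0.000632 + j0.003236 A = 0.003297∠101.1° A.
Step 7 — Complex power: S = V·I* = 0.04142 - j0.008089 VA.
Step 8 — Real power: P = Re(S) = 0.04142 W.
Step 9 — Reactive power: Q = Im(S) = -0.008089 VAR.
Step 10 — Apparent power: |S| = 0.0422 VA.
Step 11 — Power factor: PF = P/|S| = 0.9815 (leading).

(a) P = 0.04142 W  (b) Q = -0.008089 VAR  (c) S = 0.0422 VA  (d) PF = 0.9815 (leading)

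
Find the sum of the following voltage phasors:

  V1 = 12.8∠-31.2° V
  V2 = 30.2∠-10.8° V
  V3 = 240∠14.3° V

Step 1 — Convert each phasor to rectangular form:
  V1 = 12.8·(cos(-31.2°) + j·sin(-31.2°)) = 10.95 - j6.631 V
  V2 = 30.2·(cos(-10.8°) + j·sin(-10.8°)) = 29.67 - j5.659 V
  V3 = 240·(cos(14.3°) + j·sin(14.3°)) = 232.6 + j59.28 V
Step 2 — Sum components: V_total = 273.2 + j46.99 V.
Step 3 — Convert to polar: |V_total| = 277.2 V, ∠V_total = 9.8°.

V_total = 277.2∠9.8° V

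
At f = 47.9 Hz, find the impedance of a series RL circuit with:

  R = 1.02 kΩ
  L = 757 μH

Step 1 — Angular frequency: ω = 2π·f = 2π·47.9 = 301 rad/s.
Step 2 — Component impedances:
  R: Z = R = 1020 Ω
  L: Z = jωL = j·301·0.000757 = 0 + j0.2278 Ω
Step 3 — Series combination: Z_total = R + L = 1020 + j0.2278 Ω = 1020∠0.0° Ω.

Z = 1020 + j0.2278 Ω = 1020∠0.0° Ω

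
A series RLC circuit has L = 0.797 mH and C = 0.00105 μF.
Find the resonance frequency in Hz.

Step 1 — Resonance condition Im(Z)=0 gives ω₀ = 1/√(LC).
Step 2 — ω₀ = 1/√(0.000797·1.05e-09) = 1.093e+06 rad/s.
Step 3 — f₀ = ω₀/(2π) = 1.74e+05 Hz.

f₀ = 1.74e+05 Hz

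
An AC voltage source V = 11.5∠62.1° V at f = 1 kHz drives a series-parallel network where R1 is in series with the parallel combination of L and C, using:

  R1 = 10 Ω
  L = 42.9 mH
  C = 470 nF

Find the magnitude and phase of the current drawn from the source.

Step 1 — Angular frequency: ω = 2π·f = 2π·1000 = 6283 rad/s.
Step 2 — Component impedances:
  R1: Z = R = 10 Ω
  L: Z = jωL = j·6283·0.0429 = 0 + j269.5 Ω
  C: Z = 1/(jωC) = -j/(ω·C) = 0 - j338.6 Ω
Step 3 — Parallel branch: L || C = 1/(1/L + 1/C) = 0 + j1321 Ω.
Step 4 — Series with R1: Z_total = R1 + (L || C) = 10 + j1321 Ω = 1321∠89.6° Ω.
Step 5 — Source phasor: V = 11.5∠62.1° V = 5.381 + j10.16 V.
Step 6 — Ohm's law: I = V / Z_total = (5.381 + j10.16) / (10 + j1321) = 0.007722 - j0.004014 A.
Step 7 — Convert to polar: |I| = 0.008703 A, ∠I = -27.5°.

I = 0.008703∠-27.5° A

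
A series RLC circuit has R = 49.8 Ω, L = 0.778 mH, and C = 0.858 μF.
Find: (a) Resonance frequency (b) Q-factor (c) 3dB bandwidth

Step 1 — Resonance: ω₀ = 1/√(LC) = 1/√(0.000778·8.58e-07) = 3.87e+04 rad/s.
Step 2 — f₀ = ω₀/(2π) = 6160 Hz.
Step 3 — Series Q: Q = ω₀L/R = 3.87e+04·0.000778/49.8 = 0.6047.
Step 4 — Bandwidth: Δω = ω₀/Q = 6.401e+04 rad/s; BW = Δω/(2π) = 1.019e+04 Hz.

(a) f₀ = 6160 Hz  (b) Q = 0.6047  (c) BW = 1.019e+04 Hz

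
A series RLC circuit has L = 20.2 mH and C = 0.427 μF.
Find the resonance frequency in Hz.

Step 1 — Resonance condition Im(Z)=0 gives ω₀ = 1/√(LC).
Step 2 — ω₀ = 1/√(0.0202·4.27e-07) = 1.077e+04 rad/s.
Step 3 — f₀ = ω₀/(2π) = 1714 Hz.

f₀ = 1714 Hz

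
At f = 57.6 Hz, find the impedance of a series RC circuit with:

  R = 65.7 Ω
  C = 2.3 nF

Step 1 — Angular frequency: ω = 2π·f = 2π·57.6 = 361.9 rad/s.
Step 2 — Component impedances:
  R: Z = R = 65.7 Ω
  C: Z = 1/(jωC) = -j/(ω·C) = 0 - j1.201e+06 Ω
Step 3 — Series combination: Z_total = R + C = 65.7 - j1.201e+06 Ω = 1.201e+06∠-90.0° Ω.

Z = 65.7 - j1.201e+06 Ω = 1.201e+06∠-90.0° Ω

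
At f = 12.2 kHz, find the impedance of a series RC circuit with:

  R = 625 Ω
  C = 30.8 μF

Step 1 — Angular frequency: ω = 2π·f = 2π·1.22e+04 = 7.665e+04 rad/s.
Step 2 — Component impedances:
  R: Z = R = 625 Ω
  C: Z = 1/(jωC) = -j/(ω·C) = 0 - j0.4236 Ω
Step 3 — Series combination: Z_total = R + C = 625 - j0.4236 Ω = 625∠-0.0° Ω.

Z = 625 - j0.4236 Ω = 625∠-0.0° Ω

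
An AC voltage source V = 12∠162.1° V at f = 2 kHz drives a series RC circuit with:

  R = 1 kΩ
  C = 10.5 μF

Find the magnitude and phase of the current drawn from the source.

Step 1 — Angular frequency: ω = 2π·f = 2π·2000 = 1.257e+04 rad/s.
Step 2 — Component impedances:
  R: Z = R = 1000 Ω
  C: Z = 1/(jωC) = -j/(ω·C) = 0 - j7.579 Ω
Step 3 — Series combination: Z_total = R + C = 1000 - j7.579 Ω = 1000∠-0.4° Ω.
Step 4 — Source phasor: V = 12∠162.1° V = -11.42 + j3.688 V.
Step 5 — Ohm's law: I = V / Z_total = (-11.42 + j3.688) / (1000 - j7.579) = -0.01145 + j0.003602 A.
Step 6 — Convert to polar: |I| = 0.012 A, ∠I = 162.5°.

I = 0.012∠162.5° A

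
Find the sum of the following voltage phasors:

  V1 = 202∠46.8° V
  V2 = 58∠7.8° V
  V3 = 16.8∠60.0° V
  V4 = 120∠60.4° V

Step 1 — Convert each phasor to rectangular form:
  V1 = 202·(cos(46.8°) + j·sin(46.8°)) = 138.3 + j147.3 V
  V2 = 58·(cos(7.8°) + j·sin(7.8°)) = 57.46 + j7.872 V
  V3 = 16.8·(cos(60.0°) + j·sin(60.0°)) = 8.4 + j14.55 V
  V4 = 120·(cos(60.4°) + j·sin(60.4°)) = 59.27 + j104.3 V
Step 2 — Sum components: V_total = 263.4 + j274 V.
Step 3 — Convert to polar: |V_total| = 380.1 V, ∠V_total = 46.1°.

V_total = 380.1∠46.1° V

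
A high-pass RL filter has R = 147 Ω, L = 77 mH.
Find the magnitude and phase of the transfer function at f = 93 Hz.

Step 1 — Angular frequency: ω = 2π·93 = 584.3 rad/s.
Step 2 — Transfer function: H(jω) = jωL/(R + jωL).
Step 3 — Numerator jωL = j·44.99; denominator R + jωL = 147 + j44.99.
Step 4 — H = 0.08566 + j0.2799.
Step 5 — Magnitude: |H| = 0.2927 (-10.7 dB); phase: φ = 73.0°.

|H| = 0.2927 (-10.7 dB), φ = 73.0°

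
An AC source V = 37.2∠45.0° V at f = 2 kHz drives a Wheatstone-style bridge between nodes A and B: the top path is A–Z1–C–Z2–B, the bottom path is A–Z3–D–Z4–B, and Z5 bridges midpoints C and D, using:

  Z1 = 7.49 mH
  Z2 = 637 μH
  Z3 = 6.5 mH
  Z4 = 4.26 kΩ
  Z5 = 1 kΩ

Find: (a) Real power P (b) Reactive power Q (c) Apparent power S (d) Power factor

Step 1 — Angular frequency: ω = 2π·f = 2π·2000 = 1.257e+04 rad/s.
Step 2 — Component impedances:
  Z1: Z = jωL = j·1.257e+04·0.00749 = 0 + j94.12 Ω
  Z2: Z = jωL = j·1.257e+04·0.000637 = 0 + j8.005 Ω
  Z3: Z = jωL = j·1.257e+04·0.0065 = 0 + j81.68 Ω
  Z4: Z = R = 4260 Ω
  Z5: Z = R = 1000 Ω
Step 3 — Bridge requires nodal analysis (the Z5 bridge couples midpoints C and D, so the two paths cannot be reduced to a simple series/parallel combination). Setting node B to ground and injecting 1 A at node A, the 3-node admittance system at A, C, D solves to V_A = Z_AB = 10.8 + j99.78 Ω = 100.4∠83.8° Ω.
Step 4 — Source phasor: V = 37.2∠45.0° V = 26.3 + j26.3 V.
Step 5 — Current: I = V / Z = 0.2888 - j0.2324 A = 0.3707∠-38.8° A.
Step 6 — Complex power: S = V·I* = 1.483 + j13.71 VA.
Step 7 — Real power: P = Re(S) = 1.483 W.
Step 8 — Reactive power: Q = Im(S) = 13.71 VAR.
Step 9 — Apparent power: |S| = 13.79 VA.
Step 10 — Power factor: PF = P/|S| = 0.1076 (lagging).

(a) P = 1.483 W  (b) Q = 13.71 VAR  (c) S = 13.79 VA  (d) PF = 0.1076 (lagging)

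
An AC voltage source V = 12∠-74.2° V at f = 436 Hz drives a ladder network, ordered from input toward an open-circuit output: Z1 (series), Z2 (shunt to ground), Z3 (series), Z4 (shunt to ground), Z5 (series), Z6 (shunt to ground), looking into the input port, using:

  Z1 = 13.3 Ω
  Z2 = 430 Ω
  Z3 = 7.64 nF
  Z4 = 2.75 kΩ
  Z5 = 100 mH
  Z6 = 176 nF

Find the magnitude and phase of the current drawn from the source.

Step 1 — Angular frequency: ω = 2π·f = 2π·436 = 2739 rad/s.
Step 2 — Component impedances:
  Z1: Z = R = 13.3 Ω
  Z2: Z = R = 430 Ω
  Z3: Z = 1/(jωC) = -j/(ω·C) = 0 - j4.778e+04 Ω
  Z4: Z = R = 2750 Ω
  Z5: Z = jωL = j·2739·0.1 = 0 + j273.9 Ω
  Z6: Z = 1/(jωC) = -j/(ω·C) = 0 - j2074 Ω
Step 3 — Ladder network (open output): work backward from the far end, alternating series and parallel combinations. Z_in = 443.2 - j3.768 Ω = 443.2∠-0.5° Ω.
Step 4 — Source phasor: V = 12∠-74.2° V = 3.267 - j11.55 V.
Step 5 — Ohm's law: I = V / Z_total = (3.267 - j11.55) / (443.2 - j3.768) = 0.007593 - j0.02599 A.
Step 6 — Convert to polar: |I| = 0.02707 A, ∠I = -73.7°.

I = 0.02707∠-73.7° A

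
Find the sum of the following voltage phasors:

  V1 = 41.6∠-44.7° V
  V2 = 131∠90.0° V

Step 1 — Convert each phasor to rectangular form:
  V1 = 41.6·(cos(-44.7°) + j·sin(-44.7°)) = 29.57 - j29.26 V
  V2 = 131·(cos(90.0°) + j·sin(90.0°)) = 0 + j131 V
Step 2 — Sum components: V_total = 29.57 + j101.7 V.
Step 3 — Convert to polar: |V_total| = 105.9 V, ∠V_total = 73.8°.

V_total = 105.9∠73.8° V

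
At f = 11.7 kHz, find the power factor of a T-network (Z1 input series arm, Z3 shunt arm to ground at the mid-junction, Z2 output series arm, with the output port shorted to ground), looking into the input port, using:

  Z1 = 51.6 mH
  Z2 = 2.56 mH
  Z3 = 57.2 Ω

Step 1 — Angular frequency: ω = 2π·f = 2π·1.17e+04 = 7.351e+04 rad/s.
Step 2 — Component impedances:
  Z1: Z = jωL = j·7.351e+04·0.0516 = 0 + j3793 Ω
  Z2: Z = jωL = j·7.351e+04·0.00256 = 0 + j188.2 Ω
  Z3: Z = R = 57.2 Ω
Step 3 — With the output port shorted to ground, the output series arm Z2 runs from the junction to ground; the shunt arm Z3 also runs from the junction to ground. They appear in parallel: Z3 || Z2 = 52.36 + j15.92 Ω.
Step 4 — Series with input arm Z1: Z_in = Z1 + (Z3 || Z2) = 52.36 + j3809 Ω = 3810∠89.2° Ω.
Step 5 — Power factor: PF = cos(φ) = Re(Z)/|Z| = 52.363/3809.6 = 0.01375.
Step 6 — Type: Im(Z) = 3809 ⇒ lagging (phase φ = 89.2°).

PF = 0.01375 (lagging, φ = 89.2°)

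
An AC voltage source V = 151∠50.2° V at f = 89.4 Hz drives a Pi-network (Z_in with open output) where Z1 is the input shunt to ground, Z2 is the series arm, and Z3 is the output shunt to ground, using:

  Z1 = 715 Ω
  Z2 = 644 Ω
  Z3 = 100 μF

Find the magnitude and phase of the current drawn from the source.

Step 1 — Angular frequency: ω = 2π·f = 2π·89.4 = 561.7 rad/s.
Step 2 — Component impedances:
  Z1: Z = R = 715 Ω
  Z2: Z = R = 644 Ω
  Z3: Z = 1/(jωC) = -j/(ω·C) = 0 - j17.8 Ω
Step 3 — With open output, the series arm Z2 and the output shunt Z3 appear in series to ground: Z2 + Z3 = 644 - j17.8 Ω.
Step 4 — Parallel with input shunt Z1: Z_in = Z1 || (Z2 + Z3) = 338.9 - j4.927 Ω = 338.9∠-0.8° Ω.
Step 5 — Source phasor: V = 151∠50.2° V = 96.66 + j116 V.
Step 6 — Ohm's law: I = V / Z_total = (96.66 + j116) / (338.9 - j4.927) = 0.2802 + j0.3464 A.
Step 7 — Convert to polar: |I| = 0.4455 A, ∠I = 51.0°.

I = 0.4455∠51.0° A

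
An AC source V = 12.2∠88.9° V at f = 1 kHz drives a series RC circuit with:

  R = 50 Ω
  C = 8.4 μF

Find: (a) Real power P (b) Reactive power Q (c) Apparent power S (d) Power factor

Step 1 — Angular frequency: ω = 2π·f = 2π·1000 = 6283 rad/s.
Step 2 — Component impedances:
  R: Z = R = 50 Ω
  C: Z = 1/(jωC) = -j/(ω·C) = 0 - j18.95 Ω
Step 3 — Series combination: Z_total = R + C = 50 - j18.95 Ω = 53.47∠-20.8° Ω.
Step 4 — Source phasor: V = 12.2∠88.9° V = 0.2342 + j12.2 V.
Step 5 — Current: I = V / Z = -0.07674 + j0.2149 A = 0.2282∠109.7° A.
Step 6 — Complex power: S = V·I* = 2.603 - j0.9864 VA.
Step 7 — Real power: P = Re(S) = 2.603 W.
Step 8 — Reactive power: Q = Im(S) = -0.9864 VAR.
Step 9 — Apparent power: |S| = 2.784 VA.
Step 10 — Power factor: PF = P/|S| = 0.9351 (leading).

(a) P = 2.603 W  (b) Q = -0.9864 VAR  (c) S = 2.784 VA  (d) PF = 0.9351 (leading)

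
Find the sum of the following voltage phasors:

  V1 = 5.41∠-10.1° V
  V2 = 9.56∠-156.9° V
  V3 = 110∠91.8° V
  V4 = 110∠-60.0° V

Step 1 — Convert each phasor to rectangular form:
  V1 = 5.41·(cos(-10.1°) + j·sin(-10.1°)) = 5.326 - j0.9487 V
  V2 = 9.56·(cos(-156.9°) + j·sin(-156.9°)) = -8.793 - j3.751 V
  V3 = 110·(cos(91.8°) + j·sin(91.8°)) = -3.455 + j109.9 V
  V4 = 110·(cos(-60.0°) + j·sin(-60.0°)) = 55 - j95.26 V
Step 2 — Sum components: V_total = 48.08 + j9.983 V.
Step 3 — Convert to polar: |V_total| = 49.1 V, ∠V_total = 11.7°.

V_total = 49.1∠11.7° V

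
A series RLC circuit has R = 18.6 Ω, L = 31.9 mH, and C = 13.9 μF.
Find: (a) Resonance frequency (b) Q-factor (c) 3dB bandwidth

Step 1 — Resonance: ω₀ = 1/√(LC) = 1/√(0.0319·1.39e-05) = 1502 rad/s.
Step 2 — f₀ = ω₀/(2π) = 239 Hz.
Step 3 — Series Q: Q = ω₀L/R = 1502·0.0319/18.6 = 2.576.
Step 4 — Bandwidth: Δω = ω₀/Q = 583.1 rad/s; BW = Δω/(2π) = 92.8 Hz.

(a) f₀ = 239 Hz  (b) Q = 2.576  (c) BW = 92.8 Hz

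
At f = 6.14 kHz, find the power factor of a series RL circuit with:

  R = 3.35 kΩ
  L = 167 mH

Step 1 — Angular frequency: ω = 2π·f = 2π·6140 = 3.858e+04 rad/s.
Step 2 — Component impedances:
  R: Z = R = 3350 Ω
  L: Z = jωL = j·3.858e+04·0.167 = 0 + j6443 Ω
Step 3 — Series combination: Z_total = R + L = 3350 + j6443 Ω = 7262∠62.5° Ω.
Step 4 — Power factor: PF = cos(φ) = Re(Z)/|Z| = 3350/7262 = 0.4613.
Step 5 — Type: Im(Z) = 6443 ⇒ lagging (phase φ = 62.5°).

PF = 0.4613 (lagging, φ = 62.5°)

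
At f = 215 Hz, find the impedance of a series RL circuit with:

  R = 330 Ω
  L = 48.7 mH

Step 1 — Angular frequency: ω = 2π·f = 2π·215 = 1351 rad/s.
Step 2 — Component impedances:
  R: Z = R = 330 Ω
  L: Z = jωL = j·1351·0.0487 = 0 + j65.79 Ω
Step 3 — Series combination: Z_total = R + L = 330 + j65.79 Ω = 336.5∠11.3° Ω.

Z = 330 + j65.79 Ω = 336.5∠11.3° Ω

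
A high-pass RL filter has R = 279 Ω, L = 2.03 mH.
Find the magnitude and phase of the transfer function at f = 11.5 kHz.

Step 1 — Angular frequency: ω = 2π·1.15e+04 = 7.226e+04 rad/s.
Step 2 — Transfer function: H(jω) = jωL/(R + jωL).
Step 3 — Numerator jωL = j·146.7; denominator R + jωL = 279 + j146.7.
Step 4 — H = 0.2165 + j0.4119.
Step 5 — Magnitude: |H| = 0.4653 (-6.6 dB); phase: φ = 62.3°.

|H| = 0.4653 (-6.6 dB), φ = 62.3°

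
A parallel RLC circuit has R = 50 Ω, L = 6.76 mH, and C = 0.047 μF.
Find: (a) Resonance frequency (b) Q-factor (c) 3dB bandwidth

Step 1 — Resonance: ω₀ = 1/√(LC) = 1/√(0.00676·4.7e-08) = 5.61e+04 rad/s.
Step 2 — f₀ = ω₀/(2π) = 8929 Hz.
Step 3 — Parallel Q: Q = R/(ω₀L) = 50/(5.61e+04·0.00676) = 0.1318.
Step 4 — Bandwidth: Δω = ω₀/Q = 4.255e+05 rad/s; BW = Δω/(2π) = 6.773e+04 Hz.

(a) f₀ = 8929 Hz  (b) Q = 0.1318  (c) BW = 6.773e+04 Hz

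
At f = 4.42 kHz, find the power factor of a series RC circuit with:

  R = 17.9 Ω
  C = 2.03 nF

Step 1 — Angular frequency: ω = 2π·f = 2π·4420 = 2.777e+04 rad/s.
Step 2 — Component impedances:
  R: Z = R = 17.9 Ω
  C: Z = 1/(jωC) = -j/(ω·C) = 0 - j1.774e+04 Ω
Step 3 — Series combination: Z_total = R + C = 17.9 - j1.774e+04 Ω = 1.774e+04∠-89.9° Ω.
Step 4 — Power factor: PF = cos(φ) = Re(Z)/|Z| = 17.9/1.774e+04 = 0.001009.
Step 5 — Type: Im(Z) = -1.774e+04 ⇒ leading (phase φ = -89.9°).

PF = 0.001009 (leading, φ = -89.9°)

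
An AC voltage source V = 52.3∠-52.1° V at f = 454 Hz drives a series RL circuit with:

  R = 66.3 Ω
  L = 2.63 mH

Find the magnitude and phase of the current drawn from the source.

Step 1 — Angular frequency: ω = 2π·f = 2π·454 = 2853 rad/s.
Step 2 — Component impedances:
  R: Z = R = 66.3 Ω
  L: Z = jωL = j·2853·0.00263 = 0 + j7.502 Ω
Step 3 — Series combination: Z_total = R + L = 66.3 + j7.502 Ω = 66.72∠6.5° Ω.
Step 4 — Source phasor: V = 52.3∠-52.1° V = 32.13 - j41.27 V.
Step 5 — Ohm's law: I = V / Z_total = (32.13 - j41.27) / (66.3 + j7.502) = 0.4089 - j0.6687 A.
Step 6 — Convert to polar: |I| = 0.7838 A, ∠I = -58.6°.

I = 0.7838∠-58.6° A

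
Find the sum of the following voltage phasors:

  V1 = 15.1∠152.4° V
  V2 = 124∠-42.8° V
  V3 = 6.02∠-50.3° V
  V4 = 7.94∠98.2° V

Step 1 — Convert each phasor to rectangular form:
  V1 = 15.1·(cos(152.4°) + j·sin(152.4°)) = -13.38 + j6.996 V
  V2 = 124·(cos(-42.8°) + j·sin(-42.8°)) = 90.98 - j84.25 V
  V3 = 6.02·(cos(-50.3°) + j·sin(-50.3°)) = 3.845 - j4.632 V
  V4 = 7.94·(cos(98.2°) + j·sin(98.2°)) = -1.132 + j7.859 V
Step 2 — Sum components: V_total = 80.31 - j74.03 V.
Step 3 — Convert to polar: |V_total| = 109.2 V, ∠V_total = -42.7°.

V_total = 109.2∠-42.7° V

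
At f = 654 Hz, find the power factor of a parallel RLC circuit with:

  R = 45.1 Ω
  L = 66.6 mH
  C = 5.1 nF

Step 1 — Angular frequency: ω = 2π·f = 2π·654 = 4109 rad/s.
Step 2 — Component impedances:
  R: Z = R = 45.1 Ω
  L: Z = jωL = j·4109·0.0666 = 0 + j273.7 Ω
  C: Z = 1/(jωC) = -j/(ω·C) = 0 - j4.772e+04 Ω
Step 3 — Parallel combination: 1/Z_total = 1/R + 1/L + 1/C; Z_total = 43.92 + j7.196 Ω = 44.51∠9.3° Ω.
Step 4 — Power factor: PF = cos(φ) = Re(Z)/|Z| = 43.921/44.507 = 0.9868.
Step 5 — Type: Im(Z) = 7.196 ⇒ lagging (phase φ = 9.3°).

PF = 0.9868 (lagging, φ = 9.3°)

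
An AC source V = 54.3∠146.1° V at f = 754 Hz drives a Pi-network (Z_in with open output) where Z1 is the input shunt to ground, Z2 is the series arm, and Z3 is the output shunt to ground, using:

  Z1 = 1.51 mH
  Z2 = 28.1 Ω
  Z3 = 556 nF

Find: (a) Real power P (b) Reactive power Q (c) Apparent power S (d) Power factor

Step 1 — Angular frequency: ω = 2π·f = 2π·754 = 4738 rad/s.
Step 2 — Component impedances:
  Z1: Z = jωL = j·4738·0.00151 = 0 + j7.154 Ω
  Z2: Z = R = 28.1 Ω
  Z3: Z = 1/(jωC) = -j/(ω·C) = 0 - j379.6 Ω
Step 3 — With open output, the series arm Z2 and the output shunt Z3 appear in series to ground: Z2 + Z3 = 28.1 - j379.6 Ω.
Step 4 — Parallel with input shunt Z1: Z_in = Z1 || (Z2 + Z3) = 0.01031 + j7.29 Ω = 7.29∠89.9° Ω.
Step 5 — Source phasor: V = 54.3∠146.1° V = -45.07 + j30.29 V.
Step 6 — Current: I = V / Z = 4.145 + j6.188 A = 7.448∠56.2° A.
Step 7 — Complex power: S = V·I* = 0.5717 + j404.4 VA.
Step 8 — Real power: P = Re(S) = 0.5717 W.
Step 9 — Reactive power: Q = Im(S) = 404.4 VAR.
Step 10 — Apparent power: |S| = 404.4 VA.
Step 11 — Power factor: PF = P/|S| = 0.001414 (lagging).

(a) P = 0.5717 W  (b) Q = 404.4 VAR  (c) S = 404.4 VA  (d) PF = 0.001414 (lagging)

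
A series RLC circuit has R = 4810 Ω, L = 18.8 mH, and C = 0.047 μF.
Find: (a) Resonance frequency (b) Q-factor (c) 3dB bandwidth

Step 1 — Resonance condition Im(Z)=0 gives ω₀ = 1/√(LC).
Step 2 — ω₀ = 1/√(0.0188·4.7e-08) = 3.364e+04 rad/s.
Step 3 — f₀ = ω₀/(2π) = 5354 Hz.
Step 4 — Series Q: Q = ω₀L/R = 3.364e+04·0.0188/4810 = 0.1315.
Step 5 — 3dB bandwidth: Δω = ω₀/Q = 2.559e+05 rad/s; BW = Δω/(2π) = 4.072e+04 Hz.

(a) f₀ = 5354 Hz  (b) Q = 0.1315  (c) BW = 4.072e+04 Hz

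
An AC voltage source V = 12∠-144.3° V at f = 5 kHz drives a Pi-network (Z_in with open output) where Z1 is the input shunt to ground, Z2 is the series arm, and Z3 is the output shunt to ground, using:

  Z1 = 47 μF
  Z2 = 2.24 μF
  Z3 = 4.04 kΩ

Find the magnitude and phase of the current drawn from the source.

Step 1 — Angular frequency: ω = 2π·f = 2π·5000 = 3.142e+04 rad/s.
Step 2 — Component impedances:
  Z1: Z = 1/(jωC) = -j/(ω·C) = 0 - j0.6773 Ω
  Z2: Z = 1/(jωC) = -j/(ω·C) = 0 - j14.21 Ω
  Z3: Z = R = 4040 Ω
Step 3 — With open output, the series arm Z2 and the output shunt Z3 appear in series to ground: Z2 + Z3 = 4040 - j14.21 Ω.
Step 4 — Parallel with input shunt Z1: Z_in = Z1 || (Z2 + Z3) = 0.0001135 - j0.6773 Ω = 0.6773∠-90.0° Ω.
Step 5 — Source phasor: V = 12∠-144.3° V = -9.745 - j7.002 V.
Step 6 — Ohm's law: I = V / Z_total = (-9.745 - j7.002) / (0.0001135 - j0.6773) = 10.34 - j14.39 A.
Step 7 — Convert to polar: |I| = 17.72 A, ∠I = -54.3°.

I = 17.72∠-54.3° A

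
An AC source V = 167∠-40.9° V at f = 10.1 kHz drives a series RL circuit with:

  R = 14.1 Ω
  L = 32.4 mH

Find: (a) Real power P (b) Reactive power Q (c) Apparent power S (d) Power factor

Step 1 — Angular frequency: ω = 2π·f = 2π·1.01e+04 = 6.346e+04 rad/s.
Step 2 — Component impedances:
  R: Z = R = 14.1 Ω
  L: Z = jωL = j·6.346e+04·0.0324 = 0 + j2056 Ω
Step 3 — Series combination: Z_total = R + L = 14.1 + j2056 Ω = 2056∠89.6° Ω.
Step 4 — Source phasor: V = 167∠-40.9° V = 126.2 - j109.3 V.
Step 5 — Current: I = V / Z = -0.05276 - j0.06175 A = 0.08122∠-130.5° A.
Step 6 — Complex power: S = V·I* = 0.09301 + j13.56 VA.
Step 7 — Real power: P = Re(S) = 0.09301 W.
Step 8 — Reactive power: Q = Im(S) = 13.56 VAR.
Step 9 — Apparent power: |S| = 13.56 VA.
Step 10 — Power factor: PF = P/|S| = 0.006857 (lagging).

(a) P = 0.09301 W  (b) Q = 13.56 VAR  (c) S = 13.56 VA  (d) PF = 0.006857 (lagging)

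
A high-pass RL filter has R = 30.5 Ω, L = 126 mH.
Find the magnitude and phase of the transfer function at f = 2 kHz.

Step 1 — Angular frequency: ω = 2π·2000 = 1.257e+04 rad/s.
Step 2 — Transfer function: H(jω) = jωL/(R + jωL).
Step 3 — Numerator jωL = j·1583; denominator R + jωL = 30.5 + j1583.
Step 4 — H = 0.9996 + j0.01926.
Step 5 — Magnitude: |H| = 0.9998 (-0.0 dB); phase: φ = 1.1°.

|H| = 0.9998 (-0.0 dB), φ = 1.1°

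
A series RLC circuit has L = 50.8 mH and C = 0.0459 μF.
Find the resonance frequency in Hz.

Step 1 — Resonance condition Im(Z)=0 gives ω₀ = 1/√(LC).
Step 2 — ω₀ = 1/√(0.0508·4.59e-08) = 2.071e+04 rad/s.
Step 3 — f₀ = ω₀/(2π) = 3296 Hz.

f₀ = 3296 Hz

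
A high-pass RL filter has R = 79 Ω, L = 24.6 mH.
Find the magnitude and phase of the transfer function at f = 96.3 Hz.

Step 1 — Angular frequency: ω = 2π·96.3 = 605.1 rad/s.
Step 2 — Transfer function: H(jω) = jωL/(R + jωL).
Step 3 — Numerator jωL = j·14.88; denominator R + jωL = 79 + j14.88.
Step 4 — H = 0.03428 + j0.182.
Step 5 — Magnitude: |H| = 0.1852 (-14.6 dB); phase: φ = 79.3°.

|H| = 0.1852 (-14.6 dB), φ = 79.3°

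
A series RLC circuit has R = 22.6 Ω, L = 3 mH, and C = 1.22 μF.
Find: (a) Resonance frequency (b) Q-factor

Step 1 — Resonance condition Im(Z)=0 gives ω₀ = 1/√(LC).
Step 2 — ω₀ = 1/√(0.003·1.22e-06) = 1.653e+04 rad/s.
Step 3 — f₀ = ω₀/(2π) = 2631 Hz.
Step 4 — Series Q: Q = ω₀L/R = 1.653e+04·0.003/22.6 = 2.194.

(a) f₀ = 2631 Hz  (b) Q = 2.194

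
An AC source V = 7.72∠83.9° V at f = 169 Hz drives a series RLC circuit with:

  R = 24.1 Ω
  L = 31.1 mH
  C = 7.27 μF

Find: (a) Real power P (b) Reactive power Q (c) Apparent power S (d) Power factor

Step 1 — Angular frequency: ω = 2π·f = 2π·169 = 1062 rad/s.
Step 2 — Component impedances:
  R: Z = R = 24.1 Ω
  L: Z = jωL = j·1062·0.0311 = 0 + j33.02 Ω
  C: Z = 1/(jωC) = -j/(ω·C) = 0 - j129.5 Ω
Step 3 — Series combination: Z_total = R + L + C = 24.1 - j96.51 Ω = 99.48∠-76.0° Ω.
Step 4 — Source phasor: V = 7.72∠83.9° V = 0.8204 + j7.676 V.
Step 5 — Current: I = V / Z = -0.07287 + j0.0267 A = 0.0776∠159.9° A.
Step 6 — Complex power: S = V·I* = 0.1451 - j0.5813 VA.
Step 7 — Real power: P = Re(S) = 0.1451 W.
Step 8 — Reactive power: Q = Im(S) = -0.5813 VAR.
Step 9 — Apparent power: |S| = 0.5991 VA.
Step 10 — Power factor: PF = P/|S| = 0.2423 (leading).

(a) P = 0.1451 W  (b) Q = -0.5813 VAR  (c) S = 0.5991 VA  (d) PF = 0.2423 (leading)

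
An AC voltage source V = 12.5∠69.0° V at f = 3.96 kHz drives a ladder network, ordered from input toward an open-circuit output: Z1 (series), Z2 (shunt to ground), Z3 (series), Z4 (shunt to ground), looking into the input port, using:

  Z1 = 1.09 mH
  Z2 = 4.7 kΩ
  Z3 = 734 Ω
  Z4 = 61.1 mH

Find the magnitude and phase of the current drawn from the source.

Step 1 — Angular frequency: ω = 2π·f = 2π·3960 = 2.488e+04 rad/s.
Step 2 — Component impedances:
  Z1: Z = jωL = j·2.488e+04·0.00109 = 0 + j27.12 Ω
  Z2: Z = R = 4700 Ω
  Z3: Z = R = 734 Ω
  Z4: Z = jωL = j·2.488e+04·0.0611 = 0 + j1520 Ω
Step 3 — Ladder network (open output): work backward from the far end, alternating series and parallel combinations. Z_in = 929.9 + j1082 Ω = 1427∠49.3° Ω.
Step 4 — Source phasor: V = 12.5∠69.0° V = 4.48 + j11.67 V.
Step 5 — Ohm's law: I = V / Z_total = (4.48 + j11.67) / (929.9 + j1082) = 0.00825 + j0.002951 A.
Step 6 — Convert to polar: |I| = 0.008762 A, ∠I = 19.7°.

I = 0.008762∠19.7° A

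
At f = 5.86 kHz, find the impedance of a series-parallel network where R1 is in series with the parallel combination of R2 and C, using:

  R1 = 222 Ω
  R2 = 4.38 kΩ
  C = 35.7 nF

Step 1 — Angular frequency: ω = 2π·f = 2π·5860 = 3.682e+04 rad/s.
Step 2 — Component impedances:
  R1: Z = R = 222 Ω
  R2: Z = R = 4380 Ω
  C: Z = 1/(jωC) = -j/(ω·C) = 0 - j760.8 Ω
Step 3 — Parallel branch: R2 || C = 1/(1/R2 + 1/C) = 128.3 - j738.5 Ω.
Step 4 — Series with R1: Z_total = R1 + (R2 || C) = 350.3 - j738.5 Ω = 817.3∠-64.6° Ω.

Z = 350.3 - j738.5 Ω = 817.3∠-64.6° Ω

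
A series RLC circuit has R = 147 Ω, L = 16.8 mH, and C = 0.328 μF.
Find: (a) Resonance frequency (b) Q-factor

Step 1 — Resonance condition Im(Z)=0 gives ω₀ = 1/√(LC).
Step 2 — ω₀ = 1/√(0.0168·3.28e-07) = 1.347e+04 rad/s.
Step 3 — f₀ = ω₀/(2π) = 2144 Hz.
Step 4 — Series Q: Q = ω₀L/R = 1.347e+04·0.0168/147 = 1.54.

(a) f₀ = 2144 Hz  (b) Q = 1.54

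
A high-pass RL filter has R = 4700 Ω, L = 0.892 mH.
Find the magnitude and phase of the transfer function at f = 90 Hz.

Step 1 — Angular frequency: ω = 2π·90 = 565.5 rad/s.
Step 2 — Transfer function: H(jω) = jωL/(R + jωL).
Step 3 — Numerator jωL = j·0.5044; denominator R + jωL = 4700 + j0.5044.
Step 4 — H = 1.152e-08 + j0.0001073.
Step 5 — Magnitude: |H| = 0.0001073 (-79.4 dB); phase: φ = 90.0°.

|H| = 0.0001073 (-79.4 dB), φ = 90.0°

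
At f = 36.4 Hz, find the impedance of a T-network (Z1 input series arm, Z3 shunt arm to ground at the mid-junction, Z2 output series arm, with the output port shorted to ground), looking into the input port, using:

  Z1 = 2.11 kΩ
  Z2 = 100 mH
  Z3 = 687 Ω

Step 1 — Angular frequency: ω = 2π·f = 2π·36.4 = 228.7 rad/s.
Step 2 — Component impedances:
  Z1: Z = R = 2110 Ω
  Z2: Z = jωL = j·228.7·0.1 = 0 + j22.87 Ω
  Z3: Z = R = 687 Ω
Step 3 — With the output port shorted to ground, the output series arm Z2 runs from the junction to ground; the shunt arm Z3 also runs from the junction to ground. They appear in parallel: Z3 || Z2 = 0.7605 + j22.85 Ω.
Step 4 — Series with input arm Z1: Z_in = Z1 + (Z3 || Z2) = 2111 + j22.85 Ω = 2111∠0.6° Ω.

Z = 2111 + j22.85 Ω = 2111∠0.6° Ω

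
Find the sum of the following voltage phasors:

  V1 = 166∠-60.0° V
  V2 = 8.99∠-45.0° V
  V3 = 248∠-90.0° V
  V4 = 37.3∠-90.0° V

Step 1 — Convert each phasor to rectangular form:
  V1 = 166·(cos(-60.0°) + j·sin(-60.0°)) = 83 - j143.8 V
  V2 = 8.99·(cos(-45.0°) + j·sin(-45.0°)) = 6.357 - j6.357 V
  V3 = 248·(cos(-90.0°) + j·sin(-90.0°)) = 0 - j248 V
  V4 = 37.3·(cos(-90.0°) + j·sin(-90.0°)) = 0 - j37.3 V
Step 2 — Sum components: V_total = 89.36 - j435.4 V.
Step 3 — Convert to polar: |V_total| = 444.5 V, ∠V_total = -78.4°.

V_total = 444.5∠-78.4° V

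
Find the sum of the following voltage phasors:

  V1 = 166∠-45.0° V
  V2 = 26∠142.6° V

Step 1 — Convert each phasor to rectangular form:
  V1 = 166·(cos(-45.0°) + j·sin(-45.0°)) = 117.4 - j117.4 V
  V2 = 26·(cos(142.6°) + j·sin(142.6°)) = -20.65 + j15.79 V
Step 2 — Sum components: V_total = 96.72 - j101.6 V.
Step 3 — Convert to polar: |V_total| = 140.3 V, ∠V_total = -46.4°.

V_total = 140.3∠-46.4° V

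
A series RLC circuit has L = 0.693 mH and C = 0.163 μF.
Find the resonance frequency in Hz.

Step 1 — Resonance condition Im(Z)=0 gives ω₀ = 1/√(LC).
Step 2 — ω₀ = 1/√(0.000693·1.63e-07) = 9.409e+04 rad/s.
Step 3 — f₀ = ω₀/(2π) = 1.497e+04 Hz.

f₀ = 1.497e+04 Hz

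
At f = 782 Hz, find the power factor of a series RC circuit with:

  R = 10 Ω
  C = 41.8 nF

Step 1 — Angular frequency: ω = 2π·f = 2π·782 = 4913 rad/s.
Step 2 — Component impedances:
  R: Z = R = 10 Ω
  C: Z = 1/(jωC) = -j/(ω·C) = 0 - j4869 Ω
Step 3 — Series combination: Z_total = R + C = 10 - j4869 Ω = 4869∠-89.9° Ω.
Step 4 — Power factor: PF = cos(φ) = Re(Z)/|Z| = 10/4869 = 0.002054.
Step 5 — Type: Im(Z) = -4869 ⇒ leading (phase φ = -89.9°).

PF = 0.002054 (leading, φ = -89.9°)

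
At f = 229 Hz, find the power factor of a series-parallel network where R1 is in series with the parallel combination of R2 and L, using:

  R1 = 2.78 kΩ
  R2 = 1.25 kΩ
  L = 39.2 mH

Step 1 — Angular frequency: ω = 2π·f = 2π·229 = 1439 rad/s.
Step 2 — Component impedances:
  R1: Z = R = 2780 Ω
  R2: Z = R = 1250 Ω
  L: Z = jωL = j·1439·0.0392 = 0 + j56.4 Ω
Step 3 — Parallel branch: R2 || L = 1/(1/R2 + 1/L) = 2.54 + j56.29 Ω.
Step 4 — Series with R1: Z_total = R1 + (R2 || L) = 2783 + j56.29 Ω = 2783∠1.2° Ω.
Step 5 — Power factor: PF = cos(φ) = Re(Z)/|Z| = 2782.5/2783.1 = 0.9998.
Step 6 — Type: Im(Z) = 56.29 ⇒ lagging (phase φ = 1.2°).

PF = 0.9998 (lagging, φ = 1.2°)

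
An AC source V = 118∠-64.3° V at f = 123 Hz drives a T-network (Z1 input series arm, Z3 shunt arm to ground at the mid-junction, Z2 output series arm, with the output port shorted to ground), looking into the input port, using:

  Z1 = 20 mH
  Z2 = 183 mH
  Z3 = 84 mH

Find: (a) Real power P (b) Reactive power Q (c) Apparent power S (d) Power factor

Step 1 — Angular frequency: ω = 2π·f = 2π·123 = 772.8 rad/s.
Step 2 — Component impedances:
  Z1: Z = jωL = j·772.8·0.02 = 0 + j15.46 Ω
  Z2: Z = jωL = j·772.8·0.183 = 0 + j141.4 Ω
  Z3: Z = jωL = j·772.8·0.084 = 0 + j64.92 Ω
Step 3 — With the output port shorted to ground, the output series arm Z2 runs from the junction to ground; the shunt arm Z3 also runs from the junction to ground. They appear in parallel: Z3 || Z2 = 0 + j44.49 Ω.
Step 4 — Series with input arm Z1: Z_in = Z1 + (Z3 || Z2) = 0 + j59.95 Ω = 59.95∠90.0° Ω.
Step 5 — Source phasor: V = 118∠-64.3° V = 51.17 - j106.3 V.
Step 6 — Current: I = V / Z = -1.774 - j0.8536 A = 1.968∠-154.3° A.
Step 7 — Complex power: S = V·I* = 0 + j232.3 VA.
Step 8 — Real power: P = Re(S) = 0 W.
Step 9 — Reactive power: Q = Im(S) = 232.3 VAR.
Step 10 — Apparent power: |S| = 232.3 VA.
Step 11 — Power factor: PF = P/|S| = 0 (lagging).

(a) P = 0 W  (b) Q = 232.3 VAR  (c) S = 232.3 VA  (d) PF = 0 (lagging)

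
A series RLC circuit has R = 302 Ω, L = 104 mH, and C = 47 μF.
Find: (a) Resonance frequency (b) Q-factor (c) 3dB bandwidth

Step 1 — Resonance: ω₀ = 1/√(LC) = 1/√(0.104·4.7e-05) = 452.3 rad/s.
Step 2 — f₀ = ω₀/(2π) = 71.99 Hz.
Step 3 — Series Q: Q = ω₀L/R = 452.3·0.104/302 = 0.1558.
Step 4 — Bandwidth: Δω = ω₀/Q = 2904 rad/s; BW = Δω/(2π) = 462.2 Hz.

(a) f₀ = 71.99 Hz  (b) Q = 0.1558  (c) BW = 462.2 Hz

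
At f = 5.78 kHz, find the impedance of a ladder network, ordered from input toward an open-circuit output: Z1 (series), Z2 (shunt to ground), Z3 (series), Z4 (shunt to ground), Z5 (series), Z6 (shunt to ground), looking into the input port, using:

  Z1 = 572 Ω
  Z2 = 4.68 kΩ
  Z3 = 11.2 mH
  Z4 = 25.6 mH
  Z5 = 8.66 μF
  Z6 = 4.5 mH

Step 1 — Angular frequency: ω = 2π·f = 2π·5780 = 3.632e+04 rad/s.
Step 2 — Component impedances:
  Z1: Z = R = 572 Ω
  Z2: Z = R = 4680 Ω
  Z3: Z = jωL = j·3.632e+04·0.0112 = 0 + j406.7 Ω
  Z4: Z = jωL = j·3.632e+04·0.0256 = 0 + j929.7 Ω
  Z5: Z = 1/(jωC) = -j/(ω·C) = 0 - j3.18 Ω
  Z6: Z = jωL = j·3.632e+04·0.0045 = 0 + j163.4 Ω
Step 3 — Ladder network (open output): work backward from the far end, alternating series and parallel combinations. Z_in = 634.3 + j536.2 Ω = 830.5∠40.2° Ω.

Z = 634.3 + j536.2 Ω = 830.5∠40.2° Ω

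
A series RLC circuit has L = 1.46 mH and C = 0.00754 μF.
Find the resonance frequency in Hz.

Step 1 — Resonance condition Im(Z)=0 gives ω₀ = 1/√(LC).
Step 2 — ω₀ = 1/√(0.00146·7.54e-09) = 3.014e+05 rad/s.
Step 3 — f₀ = ω₀/(2π) = 4.797e+04 Hz.

f₀ = 4.797e+04 Hz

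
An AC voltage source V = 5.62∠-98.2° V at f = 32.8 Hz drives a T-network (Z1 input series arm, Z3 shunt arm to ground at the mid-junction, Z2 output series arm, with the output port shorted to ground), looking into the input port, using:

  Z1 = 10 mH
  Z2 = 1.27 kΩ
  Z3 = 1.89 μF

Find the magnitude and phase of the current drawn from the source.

Step 1 — Angular frequency: ω = 2π·f = 2π·32.8 = 206.1 rad/s.
Step 2 — Component impedances:
  Z1: Z = jωL = j·206.1·0.01 = 0 + j2.061 Ω
  Z2: Z = R = 1270 Ω
  Z3: Z = 1/(jωC) = -j/(ω·C) = 0 - j2567 Ω
Step 3 — With the output port shorted to ground, the output series arm Z2 runs from the junction to ground; the shunt arm Z3 also runs from the junction to ground. They appear in parallel: Z3 || Z2 = 1020 - j504.7 Ω.
Step 4 — Series with input arm Z1: Z_in = Z1 + (Z3 || Z2) = 1020 - j502.7 Ω = 1137∠-26.2° Ω.
Step 5 — Source phasor: V = 5.62∠-98.2° V = -0.8016 - j5.563 V.
Step 6 — Ohm's law: I = V / Z_total = (-0.8016 - j5.563) / (1020 - j502.7) = 0.001529 - j0.004698 A.
Step 7 — Convert to polar: |I| = 0.004941 A, ∠I = -72.0°.

I = 0.004941∠-72.0° A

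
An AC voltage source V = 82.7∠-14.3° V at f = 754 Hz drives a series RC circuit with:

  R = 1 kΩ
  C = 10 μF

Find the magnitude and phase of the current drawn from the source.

Step 1 — Angular frequency: ω = 2π·f = 2π·754 = 4738 rad/s.
Step 2 — Component impedances:
  R: Z = R = 1000 Ω
  C: Z = 1/(jωC) = -j/(ω·C) = 0 - j21.11 Ω
Step 3 — Series combination: Z_total = R + C = 1000 - j21.11 Ω = 1000∠-1.2° Ω.
Step 4 — Source phasor: V = 82.7∠-14.3° V = 80.14 - j20.43 V.
Step 5 — Ohm's law: I = V / Z_total = (80.14 - j20.43) / (1000 - j21.11) = 0.08053 - j0.01873 A.
Step 6 — Convert to polar: |I| = 0.08268 A, ∠I = -13.1°.

I = 0.08268∠-13.1° A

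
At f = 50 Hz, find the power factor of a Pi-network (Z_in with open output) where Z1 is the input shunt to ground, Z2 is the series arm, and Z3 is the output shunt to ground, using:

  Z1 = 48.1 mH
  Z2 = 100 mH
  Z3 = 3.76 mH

Step 1 — Angular frequency: ω = 2π·f = 2π·50 = 314.2 rad/s.
Step 2 — Component impedances:
  Z1: Z = jωL = j·314.2·0.0481 = 0 + j15.11 Ω
  Z2: Z = jωL = j·314.2·0.1 = 0 + j31.42 Ω
  Z3: Z = jωL = j·314.2·0.00376 = 0 + j1.181 Ω
Step 3 — With open output, the series arm Z2 and the output shunt Z3 appear in series to ground: Z2 + Z3 = 0 + j32.6 Ω.
Step 4 — Parallel with input shunt Z1: Z_in = Z1 || (Z2 + Z3) = 0 + j10.32 Ω = 10.32∠90.0° Ω.
Step 5 — Power factor: PF = cos(φ) = Re(Z)/|Z| = -0/10.32 = -0.
Step 6 — Type: Im(Z) = 10.32 ⇒ lagging (phase φ = 90.0°).

PF = -0 (lagging, φ = 90.0°)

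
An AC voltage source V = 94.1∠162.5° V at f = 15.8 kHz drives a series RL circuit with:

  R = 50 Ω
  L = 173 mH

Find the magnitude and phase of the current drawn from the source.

Step 1 — Angular frequency: ω = 2π·f = 2π·1.58e+04 = 9.927e+04 rad/s.
Step 2 — Component impedances:
  R: Z = R = 50 Ω
  L: Z = jωL = j·9.927e+04·0.173 = 0 + j1.717e+04 Ω
Step 3 — Series combination: Z_total = R + L = 50 + j1.717e+04 Ω = 1.717e+04∠89.8° Ω.
Step 4 — Source phasor: V = 94.1∠162.5° V = -89.74 + j28.3 V.
Step 5 — Ohm's law: I = V / Z_total = (-89.74 + j28.3) / (50 + j1.717e+04) = 0.001632 + j0.00523 A.
Step 6 — Convert to polar: |I| = 0.005479 A, ∠I = 72.7°.

I = 0.005479∠72.7° A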